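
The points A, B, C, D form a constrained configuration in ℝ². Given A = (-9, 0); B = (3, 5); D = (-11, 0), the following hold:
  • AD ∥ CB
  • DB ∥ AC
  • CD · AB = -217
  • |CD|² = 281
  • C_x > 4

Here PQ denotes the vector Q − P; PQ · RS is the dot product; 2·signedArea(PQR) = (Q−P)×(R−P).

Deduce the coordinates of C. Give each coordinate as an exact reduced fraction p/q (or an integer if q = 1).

1. C_x = 5  [AD ∥ CB ∩ DB ∥ AC]
2. C_y = 5  [AD ∥ CB ∩ DB ∥ AC]
   → C = (5, 5)

C = (5, 5)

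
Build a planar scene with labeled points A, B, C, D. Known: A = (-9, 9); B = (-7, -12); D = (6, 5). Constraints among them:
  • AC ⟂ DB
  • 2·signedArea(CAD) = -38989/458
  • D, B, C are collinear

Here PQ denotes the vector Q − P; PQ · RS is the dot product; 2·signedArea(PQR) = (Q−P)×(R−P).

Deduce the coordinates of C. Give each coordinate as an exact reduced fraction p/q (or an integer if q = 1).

1. C_x = 1097/458  [D, B, C are collinear ∩ AC ⟂ DB]
2. C_y = 131/458  [D, B, C are collinear ∩ AC ⟂ DB]
   → C = (1097/458, 131/458)

C = (1097/458, 131/458)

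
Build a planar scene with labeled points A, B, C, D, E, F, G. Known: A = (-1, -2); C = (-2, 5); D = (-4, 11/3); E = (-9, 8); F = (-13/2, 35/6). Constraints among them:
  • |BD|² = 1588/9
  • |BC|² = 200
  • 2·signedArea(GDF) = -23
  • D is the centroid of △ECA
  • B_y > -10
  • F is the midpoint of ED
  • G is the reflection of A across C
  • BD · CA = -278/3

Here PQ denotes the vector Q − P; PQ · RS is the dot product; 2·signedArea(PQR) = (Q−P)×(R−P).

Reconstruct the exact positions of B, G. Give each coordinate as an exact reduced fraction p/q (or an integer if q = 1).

1. B_x = 0  [line -1·x + 7·y + 63 = 0 ∩ |BC|² = 200]
2. B_y = -9  [line -1·x + 7·y + 63 = 0 ∩ |BC|² = 200]
   → B = (0, -9)
3. G_x = -3  [G is the reflection of A across C]
4. G_y = 12  [G is the reflection of A across C]
   → G = (-3, 12)

B = (0, -9)
G = (-3, 12)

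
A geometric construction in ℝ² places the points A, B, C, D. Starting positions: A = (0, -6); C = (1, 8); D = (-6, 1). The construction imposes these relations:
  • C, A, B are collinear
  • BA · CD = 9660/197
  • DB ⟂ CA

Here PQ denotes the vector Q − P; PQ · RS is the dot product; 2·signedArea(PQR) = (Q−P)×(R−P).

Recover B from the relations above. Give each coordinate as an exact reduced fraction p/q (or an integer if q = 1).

B = (92/197, 106/197)

1. B_x = 92/197  [C, A, B are collinear ∩ DB ⟂ CA]
2. B_y = 106/197  [C, A, B are collinear ∩ DB ⟂ CA]
   → B = (92/197, 106/197)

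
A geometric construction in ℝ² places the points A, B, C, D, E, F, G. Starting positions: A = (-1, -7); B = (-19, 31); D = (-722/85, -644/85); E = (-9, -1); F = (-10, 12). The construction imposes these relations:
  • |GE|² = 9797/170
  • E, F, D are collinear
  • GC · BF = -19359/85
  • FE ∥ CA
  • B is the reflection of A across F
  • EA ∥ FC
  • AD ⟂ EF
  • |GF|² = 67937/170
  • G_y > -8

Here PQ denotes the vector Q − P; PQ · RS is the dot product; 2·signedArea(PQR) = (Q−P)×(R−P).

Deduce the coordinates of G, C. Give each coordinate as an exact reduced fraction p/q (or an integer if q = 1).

C = (-2, 6)
G = (-807/170, -1239/170)

1. C_x = -2  [FE ∥ CA ∩ EA ∥ FC]
2. C_y = 6  [FE ∥ CA ∩ EA ∥ FC]
   → C = (-2, 6)
3. G_x = -807/170  [line -9·x + 19·y + 8139/85 = 0 ∩ |GE|² = 9797/170]
4. G_y = -1239/170  [line -9·x + 19·y + 8139/85 = 0 ∩ |GE|² = 9797/170]
   → G = (-807/170, -1239/170)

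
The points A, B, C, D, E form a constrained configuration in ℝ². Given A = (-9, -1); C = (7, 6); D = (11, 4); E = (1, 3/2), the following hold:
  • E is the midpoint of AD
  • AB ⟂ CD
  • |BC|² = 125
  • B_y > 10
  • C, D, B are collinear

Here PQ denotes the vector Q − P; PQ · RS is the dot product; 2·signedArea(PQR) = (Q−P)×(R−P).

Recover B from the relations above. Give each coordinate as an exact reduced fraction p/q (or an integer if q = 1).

B = (-3, 11)

1. B_x = -3  [C, D, B are collinear ∩ AB ⟂ CD]
2. B_y = 11  [C, D, B are collinear ∩ AB ⟂ CD]
   → B = (-3, 11)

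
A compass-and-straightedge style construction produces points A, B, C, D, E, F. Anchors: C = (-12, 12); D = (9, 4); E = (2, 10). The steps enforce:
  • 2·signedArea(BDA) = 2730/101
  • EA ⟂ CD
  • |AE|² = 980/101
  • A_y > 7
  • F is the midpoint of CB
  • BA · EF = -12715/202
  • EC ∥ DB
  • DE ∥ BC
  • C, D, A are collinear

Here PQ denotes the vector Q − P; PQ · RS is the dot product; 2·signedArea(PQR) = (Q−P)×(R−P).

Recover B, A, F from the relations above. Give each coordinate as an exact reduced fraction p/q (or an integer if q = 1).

1. B_x = -5  [DE ∥ BC ∩ EC ∥ DB]
2. B_y = 6  [DE ∥ BC ∩ EC ∥ DB]
   → B = (-5, 6)
3. A_x = 90/101  [C, D, A are collinear ∩ EA ⟂ CD]
4. A_y = 716/101  [C, D, A are collinear ∩ EA ⟂ CD]
   → A = (90/101, 716/101)
5. F_x = -17/2  [F is the midpoint of CB]
6. F_y = 9  [F is the midpoint of CB]
   → F = (-17/2, 9)

A = (90/101, 716/101)
B = (-5, 6)
F = (-17/2, 9)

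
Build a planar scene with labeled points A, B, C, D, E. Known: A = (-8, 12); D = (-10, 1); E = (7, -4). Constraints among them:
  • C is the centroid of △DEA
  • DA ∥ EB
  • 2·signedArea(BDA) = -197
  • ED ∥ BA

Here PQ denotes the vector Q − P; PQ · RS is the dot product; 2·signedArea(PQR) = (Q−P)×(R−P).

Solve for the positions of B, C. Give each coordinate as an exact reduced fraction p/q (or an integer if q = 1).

1. B_x = 9  [ED ∥ BA ∩ DA ∥ EB]
2. B_y = 7  [ED ∥ BA ∩ DA ∥ EB]
   → B = (9, 7)
3. C_x = -11/3  [C is the centroid of △DEA]
4. C_y = 3  [C is the centroid of △DEA]
   → C = (-11/3, 3)

B = (9, 7)
C = (-11/3, 3)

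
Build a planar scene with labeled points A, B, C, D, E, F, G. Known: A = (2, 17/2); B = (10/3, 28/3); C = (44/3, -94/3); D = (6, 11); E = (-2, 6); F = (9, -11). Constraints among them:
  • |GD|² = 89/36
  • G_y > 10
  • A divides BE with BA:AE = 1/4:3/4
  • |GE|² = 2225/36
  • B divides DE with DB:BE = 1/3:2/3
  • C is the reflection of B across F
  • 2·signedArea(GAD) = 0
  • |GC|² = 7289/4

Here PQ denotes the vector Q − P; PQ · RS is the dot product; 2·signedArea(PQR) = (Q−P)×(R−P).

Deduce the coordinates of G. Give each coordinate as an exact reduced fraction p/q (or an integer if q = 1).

1. G_x = 14/3  [line -5/2·x + 4·y + -29 = 0 ∩ |GE|² = 2225/36]
2. G_y = 61/6  [line -5/2·x + 4·y + -29 = 0 ∩ |GE|² = 2225/36]
   → G = (14/3, 61/6)

G = (14/3, 61/6)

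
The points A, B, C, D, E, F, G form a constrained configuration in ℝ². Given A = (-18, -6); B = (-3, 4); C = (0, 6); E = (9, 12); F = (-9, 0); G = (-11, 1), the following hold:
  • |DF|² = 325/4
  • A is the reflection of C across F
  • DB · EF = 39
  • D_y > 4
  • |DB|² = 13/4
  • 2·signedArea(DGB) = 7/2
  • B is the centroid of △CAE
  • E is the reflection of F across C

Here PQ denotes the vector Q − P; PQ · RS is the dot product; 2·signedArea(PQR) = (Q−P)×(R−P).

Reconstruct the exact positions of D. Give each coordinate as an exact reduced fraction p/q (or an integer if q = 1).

1. D_x = -3/2  [DB · EF = 39 ∩ 2·signedArea(DGB) = 7/2]
2. D_y = 5  [DB · EF = 39 ∩ 2·signedArea(DGB) = 7/2]
   → D = (-3/2, 5)

D = (-3/2, 5)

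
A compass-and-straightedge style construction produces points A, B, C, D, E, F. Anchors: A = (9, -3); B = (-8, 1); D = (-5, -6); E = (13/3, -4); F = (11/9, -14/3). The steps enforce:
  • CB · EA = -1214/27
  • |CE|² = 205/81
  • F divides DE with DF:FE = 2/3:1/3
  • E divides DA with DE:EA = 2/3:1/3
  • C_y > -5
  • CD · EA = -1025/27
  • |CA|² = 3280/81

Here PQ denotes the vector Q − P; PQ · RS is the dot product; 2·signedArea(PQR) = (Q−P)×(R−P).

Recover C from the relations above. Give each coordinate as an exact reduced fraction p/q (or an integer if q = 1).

1. C_x = 25/9  [line -14/3·x + -1·y + 233/27 = 0 ∩ |CE|² = 205/81]
2. C_y = -13/3  [line -14/3·x + -1·y + 233/27 = 0 ∩ |CE|² = 205/81]
   → C = (25/9, -13/3)

C = (25/9, -13/3)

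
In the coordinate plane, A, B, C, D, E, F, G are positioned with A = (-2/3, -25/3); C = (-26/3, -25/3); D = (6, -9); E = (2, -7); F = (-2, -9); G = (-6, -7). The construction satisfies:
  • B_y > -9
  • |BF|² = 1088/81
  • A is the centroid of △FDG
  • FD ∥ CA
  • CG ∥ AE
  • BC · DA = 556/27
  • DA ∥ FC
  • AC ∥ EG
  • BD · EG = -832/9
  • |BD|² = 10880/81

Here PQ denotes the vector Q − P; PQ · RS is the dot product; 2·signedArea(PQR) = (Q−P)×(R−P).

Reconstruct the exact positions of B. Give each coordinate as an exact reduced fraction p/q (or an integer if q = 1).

1. B_x = -50/9  [BD · EG = -832/9 ∩ BC · DA = 556/27]
2. B_y = -73/9  [BD · EG = -832/9 ∩ BC · DA = 556/27]
   → B = (-50/9, -73/9)

B = (-50/9, -73/9)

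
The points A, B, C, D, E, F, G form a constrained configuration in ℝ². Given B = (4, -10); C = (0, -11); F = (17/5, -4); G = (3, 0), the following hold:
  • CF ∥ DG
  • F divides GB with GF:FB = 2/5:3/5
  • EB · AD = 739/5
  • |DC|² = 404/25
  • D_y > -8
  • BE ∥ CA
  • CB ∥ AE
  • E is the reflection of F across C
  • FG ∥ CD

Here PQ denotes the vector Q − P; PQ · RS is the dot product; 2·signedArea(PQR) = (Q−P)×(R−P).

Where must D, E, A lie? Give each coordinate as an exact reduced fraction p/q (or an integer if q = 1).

A = (-37/5, -19)
D = (-2/5, -7)
E = (-17/5, -18)

1. D_x = -2/5  [CF ∥ DG ∩ FG ∥ CD]
2. D_y = -7  [CF ∥ DG ∩ FG ∥ CD]
   → D = (-2/5, -7)
3. E_x = -17/5  [E is the reflection of F across C]
4. E_y = -18  [E is the reflection of F across C]
   → E = (-17/5, -18)
5. A_x = -37/5  [CB ∥ AE ∩ BE ∥ CA]
6. A_y = -19  [CB ∥ AE ∩ BE ∥ CA]
   → A = (-37/5, -19)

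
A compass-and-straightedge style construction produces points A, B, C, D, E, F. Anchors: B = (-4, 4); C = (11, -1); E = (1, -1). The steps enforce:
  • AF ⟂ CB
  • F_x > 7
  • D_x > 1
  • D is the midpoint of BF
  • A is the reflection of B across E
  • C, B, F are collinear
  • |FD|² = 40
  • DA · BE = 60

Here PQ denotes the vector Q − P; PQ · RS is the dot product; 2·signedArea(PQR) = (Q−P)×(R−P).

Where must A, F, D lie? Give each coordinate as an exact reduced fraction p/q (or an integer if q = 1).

A = (6, -6)
D = (2, 2)
F = (8, 0)

1. A_x = 6  [A is the reflection of B across E]
2. A_y = -6  [A is the reflection of B across E]
   → A = (6, -6)
3. F_x = 8  [C, B, F are collinear ∩ AF ⟂ CB]
4. F_y = 0  [C, B, F are collinear ∩ AF ⟂ CB]
   → F = (8, 0)
5. D_x = 2  [D is the midpoint of BF]
6. D_y = 2  [D is the midpoint of BF]
   → D = (2, 2)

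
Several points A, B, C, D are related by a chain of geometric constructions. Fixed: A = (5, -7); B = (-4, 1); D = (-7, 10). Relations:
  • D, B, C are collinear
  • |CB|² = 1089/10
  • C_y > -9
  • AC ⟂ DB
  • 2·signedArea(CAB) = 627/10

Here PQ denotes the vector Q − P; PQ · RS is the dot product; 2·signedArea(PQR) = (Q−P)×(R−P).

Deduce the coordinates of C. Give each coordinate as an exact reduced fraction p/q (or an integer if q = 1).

C = (-7/10, -89/10)

1. C_x = -7/10  [D, B, C are collinear ∩ AC ⟂ DB]
2. C_y = -89/10  [D, B, C are collinear ∩ AC ⟂ DB]
   → C = (-7/10, -89/10)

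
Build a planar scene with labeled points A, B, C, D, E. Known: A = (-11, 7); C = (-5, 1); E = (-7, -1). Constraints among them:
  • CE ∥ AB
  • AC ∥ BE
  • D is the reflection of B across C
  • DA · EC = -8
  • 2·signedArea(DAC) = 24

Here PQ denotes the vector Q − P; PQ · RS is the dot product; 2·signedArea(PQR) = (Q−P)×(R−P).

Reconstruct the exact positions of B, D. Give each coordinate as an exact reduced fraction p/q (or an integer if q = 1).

B = (-13, 5)
D = (3, -3)

1. B_x = -13  [AC ∥ BE ∩ CE ∥ AB]
2. B_y = 5  [AC ∥ BE ∩ CE ∥ AB]
   → B = (-13, 5)
3. D_x = 3  [D is the reflection of B across C]
4. D_y = -3  [D is the reflection of B across C]
   → D = (3, -3)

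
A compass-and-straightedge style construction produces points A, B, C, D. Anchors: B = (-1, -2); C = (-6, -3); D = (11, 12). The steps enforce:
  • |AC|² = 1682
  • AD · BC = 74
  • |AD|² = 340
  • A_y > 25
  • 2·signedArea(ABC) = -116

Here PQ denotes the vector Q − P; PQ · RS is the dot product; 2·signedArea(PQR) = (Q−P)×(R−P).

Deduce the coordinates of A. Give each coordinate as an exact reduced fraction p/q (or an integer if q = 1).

1. A_x = 23  [2·signedArea(ABC) = -116 ∩ AD · BC = 74]
2. A_y = 26  [2·signedArea(ABC) = -116 ∩ AD · BC = 74]
   → A = (23, 26)

A = (23, 26)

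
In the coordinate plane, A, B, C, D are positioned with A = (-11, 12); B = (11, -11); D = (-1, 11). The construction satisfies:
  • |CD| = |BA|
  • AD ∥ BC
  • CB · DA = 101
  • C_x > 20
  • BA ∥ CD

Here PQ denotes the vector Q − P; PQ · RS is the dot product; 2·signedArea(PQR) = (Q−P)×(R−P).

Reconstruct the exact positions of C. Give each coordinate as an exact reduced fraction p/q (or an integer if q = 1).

1. C_x = 21  [BA ∥ CD ∩ AD ∥ BC]
2. C_y = -12  [BA ∥ CD ∩ AD ∥ BC]
   → C = (21, -12)

C = (21, -12)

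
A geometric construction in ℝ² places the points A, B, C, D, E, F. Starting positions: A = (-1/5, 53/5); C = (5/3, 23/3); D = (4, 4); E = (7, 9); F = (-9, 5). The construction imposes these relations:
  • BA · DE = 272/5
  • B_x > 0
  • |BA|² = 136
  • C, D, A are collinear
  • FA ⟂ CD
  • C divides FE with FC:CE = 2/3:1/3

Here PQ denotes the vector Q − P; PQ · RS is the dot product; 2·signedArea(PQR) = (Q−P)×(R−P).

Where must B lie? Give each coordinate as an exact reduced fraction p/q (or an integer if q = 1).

B = (1, -1)

1. B_x = 1  [line -3·x + -5·y + -2 = 0 ∩ |BA|² = 136]
2. B_y = -1  [line -3·x + -5·y + -2 = 0 ∩ |BA|² = 136]
   → B = (1, -1)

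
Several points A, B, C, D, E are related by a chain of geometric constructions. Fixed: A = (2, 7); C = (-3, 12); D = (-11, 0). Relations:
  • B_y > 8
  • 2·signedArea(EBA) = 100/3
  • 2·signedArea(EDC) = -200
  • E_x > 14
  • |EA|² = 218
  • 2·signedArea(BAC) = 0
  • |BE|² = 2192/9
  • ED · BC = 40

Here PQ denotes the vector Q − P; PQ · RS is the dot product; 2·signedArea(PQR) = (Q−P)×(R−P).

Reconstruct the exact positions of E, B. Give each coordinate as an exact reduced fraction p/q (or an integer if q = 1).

B = (1/3, 26/3)
E = (15, 14)

1. E_x = 15  [line -12·x + 8·y + 68 = 0 ∩ |EA|² = 218]
2. E_y = 14  [line -12·x + 8·y + 68 = 0 ∩ |EA|² = 218]
   → E = (15, 14)
3. B_x = 1/3  [ED · BC = 40 ∩ 2·signedArea(BAC) = 0]
4. B_y = 26/3  [ED · BC = 40 ∩ 2·signedArea(BAC) = 0]
   → B = (1/3, 26/3)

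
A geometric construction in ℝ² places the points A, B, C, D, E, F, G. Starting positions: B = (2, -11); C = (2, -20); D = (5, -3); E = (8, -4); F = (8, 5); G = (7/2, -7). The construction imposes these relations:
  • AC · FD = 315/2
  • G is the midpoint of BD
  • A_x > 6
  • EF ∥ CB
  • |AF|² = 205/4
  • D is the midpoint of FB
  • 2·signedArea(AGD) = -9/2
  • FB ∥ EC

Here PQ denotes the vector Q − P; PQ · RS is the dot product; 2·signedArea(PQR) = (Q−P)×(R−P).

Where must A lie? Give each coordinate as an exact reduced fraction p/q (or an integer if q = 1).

A = (13/2, -2)

1. A_x = 13/2  [AC · FD = 315/2 ∩ 2·signedArea(AGD) = -9/2]
2. A_y = -2  [AC · FD = 315/2 ∩ 2·signedArea(AGD) = -9/2]
   → A = (13/2, -2)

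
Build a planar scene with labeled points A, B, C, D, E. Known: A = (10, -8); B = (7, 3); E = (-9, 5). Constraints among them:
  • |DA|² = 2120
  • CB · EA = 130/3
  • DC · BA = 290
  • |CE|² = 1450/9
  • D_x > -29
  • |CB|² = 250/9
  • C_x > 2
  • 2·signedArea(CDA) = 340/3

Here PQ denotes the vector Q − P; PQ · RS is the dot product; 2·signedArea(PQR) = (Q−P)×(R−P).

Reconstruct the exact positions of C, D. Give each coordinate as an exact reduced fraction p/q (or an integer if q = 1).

C = (8/3, 0)
D = (-28, 18)

1. C_x = 8/3  [line -19·x + 13·y + 152/3 = 0 ∩ |CE|² = 1450/9]
2. C_y = 0  [line -19·x + 13·y + 152/3 = 0 ∩ |CE|² = 1450/9]
   → C = (8/3, 0)
3. D_x = -28  [DC · BA = 290 ∩ 2·signedArea(CDA) = 340/3]
4. D_y = 18  [DC · BA = 290 ∩ 2·signedArea(CDA) = 340/3]
   → D = (-28, 18)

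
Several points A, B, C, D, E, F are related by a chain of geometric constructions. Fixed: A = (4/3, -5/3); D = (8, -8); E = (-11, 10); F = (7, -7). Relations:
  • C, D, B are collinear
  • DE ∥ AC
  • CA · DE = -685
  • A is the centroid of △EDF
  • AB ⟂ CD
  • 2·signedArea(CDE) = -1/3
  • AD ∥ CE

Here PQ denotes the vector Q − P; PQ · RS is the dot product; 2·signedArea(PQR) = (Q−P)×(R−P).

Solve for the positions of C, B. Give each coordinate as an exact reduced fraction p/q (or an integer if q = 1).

1. C_x = -53/3  [AD ∥ CE ∩ DE ∥ AC]
2. C_y = 49/3  [AD ∥ CE ∩ DE ∥ AC]
   → C = (-53/3, 49/3)
3. B_x = 44813/33774  [C, D, B are collinear ∩ AB ⟂ CD]
4. B_y = -56521/33774  [C, D, B are collinear ∩ AB ⟂ CD]
   → B = (44813/33774, -56521/33774)

B = (44813/33774, -56521/33774)
C = (-53/3, 49/3)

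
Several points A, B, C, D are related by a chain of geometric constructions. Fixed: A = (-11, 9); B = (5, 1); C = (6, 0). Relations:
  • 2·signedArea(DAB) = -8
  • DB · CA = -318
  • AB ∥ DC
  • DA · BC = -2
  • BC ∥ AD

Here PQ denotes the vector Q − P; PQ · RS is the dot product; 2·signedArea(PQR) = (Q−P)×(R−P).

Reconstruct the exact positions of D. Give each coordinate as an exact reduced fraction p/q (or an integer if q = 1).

D = (-10, 8)

1. D_x = -10  [AB ∥ DC ∩ BC ∥ AD]
2. D_y = 8  [AB ∥ DC ∩ BC ∥ AD]
   → D = (-10, 8)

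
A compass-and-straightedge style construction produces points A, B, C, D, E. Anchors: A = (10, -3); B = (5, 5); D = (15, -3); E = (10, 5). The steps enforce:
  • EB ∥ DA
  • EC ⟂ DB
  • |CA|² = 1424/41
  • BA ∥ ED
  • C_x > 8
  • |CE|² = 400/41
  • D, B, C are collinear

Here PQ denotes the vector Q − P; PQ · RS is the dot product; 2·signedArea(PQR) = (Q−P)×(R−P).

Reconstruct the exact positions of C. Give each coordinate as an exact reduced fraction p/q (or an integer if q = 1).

1. C_x = 330/41  [D, B, C are collinear ∩ EC ⟂ DB]
2. C_y = 105/41  [D, B, C are collinear ∩ EC ⟂ DB]
   → C = (330/41, 105/41)

C = (330/41, 105/41)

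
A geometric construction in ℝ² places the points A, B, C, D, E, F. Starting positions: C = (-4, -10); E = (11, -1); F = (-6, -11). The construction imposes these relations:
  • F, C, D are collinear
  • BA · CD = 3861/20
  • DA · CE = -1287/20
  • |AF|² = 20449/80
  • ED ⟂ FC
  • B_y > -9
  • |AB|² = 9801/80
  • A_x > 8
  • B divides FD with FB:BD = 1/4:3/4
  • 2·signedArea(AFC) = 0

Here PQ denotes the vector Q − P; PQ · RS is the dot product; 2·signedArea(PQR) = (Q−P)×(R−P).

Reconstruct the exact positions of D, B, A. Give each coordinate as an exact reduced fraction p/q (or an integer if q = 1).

1. D_x = 58/5  [F, C, D are collinear ∩ ED ⟂ FC]
2. D_y = -11/5  [F, C, D are collinear ∩ ED ⟂ FC]
   → D = (58/5, -11/5)
3. B_x = -8/5  [B divides FD with FB:BD = 1/4:3/4]
4. B_y = -44/5  [B divides FD with FB:BD = 1/4:3/4]
   → B = (-8/5, -44/5)
5. A_x = 83/10  [2·signedArea(AFC) = 0 ∩ BA · CD = 3861/20]
6. A_y = -77/20  [2·signedArea(AFC) = 0 ∩ BA · CD = 3861/20]
   → A = (83/10, -77/20)

A = (83/10, -77/20)
B = (-8/5, -44/5)
D = (58/5, -11/5)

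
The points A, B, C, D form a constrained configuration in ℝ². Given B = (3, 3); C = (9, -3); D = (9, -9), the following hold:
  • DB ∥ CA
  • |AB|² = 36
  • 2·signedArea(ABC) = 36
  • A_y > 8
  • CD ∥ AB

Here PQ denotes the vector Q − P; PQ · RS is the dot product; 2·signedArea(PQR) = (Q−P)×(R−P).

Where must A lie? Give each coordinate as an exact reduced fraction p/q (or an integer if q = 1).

A = (3, 9)

1. A_x = 3  [CD ∥ AB ∩ DB ∥ CA]
2. A_y = 9  [CD ∥ AB ∩ DB ∥ CA]
   → A = (3, 9)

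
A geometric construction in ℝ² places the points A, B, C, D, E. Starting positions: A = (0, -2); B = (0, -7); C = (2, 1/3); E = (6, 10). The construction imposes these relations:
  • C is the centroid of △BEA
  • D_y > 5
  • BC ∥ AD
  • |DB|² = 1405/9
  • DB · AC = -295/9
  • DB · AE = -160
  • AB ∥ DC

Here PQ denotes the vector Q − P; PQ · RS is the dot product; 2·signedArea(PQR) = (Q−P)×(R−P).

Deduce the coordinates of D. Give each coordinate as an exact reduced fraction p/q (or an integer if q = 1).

D = (2, 16/3)

1. D_x = 2  [AB ∥ DC ∩ BC ∥ AD]
2. D_y = 16/3  [AB ∥ DC ∩ BC ∥ AD]
   → D = (2, 16/3)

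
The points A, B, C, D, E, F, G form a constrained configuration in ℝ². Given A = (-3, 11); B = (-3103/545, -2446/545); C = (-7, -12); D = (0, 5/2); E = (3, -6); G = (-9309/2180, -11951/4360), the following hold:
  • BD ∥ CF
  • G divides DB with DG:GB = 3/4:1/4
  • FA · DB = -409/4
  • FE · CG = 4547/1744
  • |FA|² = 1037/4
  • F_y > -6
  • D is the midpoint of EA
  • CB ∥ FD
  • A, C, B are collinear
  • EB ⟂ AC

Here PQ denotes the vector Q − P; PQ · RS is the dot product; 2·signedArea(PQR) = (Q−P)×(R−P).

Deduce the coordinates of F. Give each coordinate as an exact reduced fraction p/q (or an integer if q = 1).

1. F_x = -712/545  [CB ∥ FD ∩ BD ∥ CF]
2. F_y = -5463/1090  [CB ∥ FD ∩ BD ∥ CF]
   → F = (-712/545, -5463/1090)

F = (-712/545, -5463/1090)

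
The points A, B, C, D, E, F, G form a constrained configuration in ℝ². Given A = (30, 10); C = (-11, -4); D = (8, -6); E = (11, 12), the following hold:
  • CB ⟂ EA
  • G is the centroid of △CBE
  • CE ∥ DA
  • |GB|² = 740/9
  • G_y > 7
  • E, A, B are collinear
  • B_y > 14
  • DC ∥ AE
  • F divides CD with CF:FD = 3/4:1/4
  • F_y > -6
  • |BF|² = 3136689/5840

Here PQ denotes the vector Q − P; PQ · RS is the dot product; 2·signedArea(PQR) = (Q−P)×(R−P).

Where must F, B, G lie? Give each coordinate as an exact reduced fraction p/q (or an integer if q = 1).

1. F_x = 13/4  [F divides CD with CF:FD = 3/4:1/4]
2. F_y = -11/2  [F divides CD with CF:FD = 3/4:1/4]
   → F = (13/4, -11/2)
3. B_x = -3319/365  [E, A, B are collinear ∩ CB ⟂ EA]
4. B_y = 5152/365  [E, A, B are collinear ∩ CB ⟂ EA]
   → B = (-3319/365, 5152/365)
5. G_x = -3319/1095  [G is the centroid of △CBE]
6. G_y = 8072/1095  [G is the centroid of △CBE]
   → G = (-3319/1095, 8072/1095)

B = (-3319/365, 5152/365)
F = (13/4, -11/2)
G = (-3319/1095, 8072/1095)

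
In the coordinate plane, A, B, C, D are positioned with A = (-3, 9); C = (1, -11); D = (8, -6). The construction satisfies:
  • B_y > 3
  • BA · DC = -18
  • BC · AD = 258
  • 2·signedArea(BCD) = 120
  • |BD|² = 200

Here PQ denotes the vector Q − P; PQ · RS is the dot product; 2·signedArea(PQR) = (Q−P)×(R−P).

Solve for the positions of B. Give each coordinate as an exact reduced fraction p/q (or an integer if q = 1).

1. B_x = -2  [2·signedArea(BCD) = 120 ∩ BC · AD = 258]
2. B_y = 4  [2·signedArea(BCD) = 120 ∩ BC · AD = 258]
   → B = (-2, 4)

B = (-2, 4)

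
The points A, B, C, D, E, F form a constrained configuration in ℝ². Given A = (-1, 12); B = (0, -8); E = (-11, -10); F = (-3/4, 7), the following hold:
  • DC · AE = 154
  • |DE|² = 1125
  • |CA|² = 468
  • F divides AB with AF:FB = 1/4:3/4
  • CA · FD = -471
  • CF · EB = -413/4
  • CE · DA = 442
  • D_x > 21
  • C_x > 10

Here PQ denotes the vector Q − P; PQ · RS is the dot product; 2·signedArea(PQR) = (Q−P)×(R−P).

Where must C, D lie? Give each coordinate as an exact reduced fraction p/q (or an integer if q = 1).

1. C_x = 11  [line -11·x + -2·y + 109 = 0 ∩ |CA|² = 468]
2. C_y = -6  [line -11·x + -2·y + 109 = 0 ∩ |CA|² = 468]
   → C = (11, -6)
3. D_x = 22  [CA · FD = -471 ∩ DC · AE = 154]
4. D_y = -4  [CA · FD = -471 ∩ DC · AE = 154]
   → D = (22, -4)

C = (11, -6)
D = (22, -4)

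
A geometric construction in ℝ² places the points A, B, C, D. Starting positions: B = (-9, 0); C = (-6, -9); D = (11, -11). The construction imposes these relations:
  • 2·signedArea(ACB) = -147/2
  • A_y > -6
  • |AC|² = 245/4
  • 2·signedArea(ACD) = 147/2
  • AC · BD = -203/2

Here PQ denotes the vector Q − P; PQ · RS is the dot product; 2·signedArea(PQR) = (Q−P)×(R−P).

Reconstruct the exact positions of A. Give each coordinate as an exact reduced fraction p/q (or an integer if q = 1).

1. A_x = 1  [2·signedArea(ACB) = -147/2 ∩ AC · BD = -203/2]
2. A_y = -11/2  [2·signedArea(ACB) = -147/2 ∩ AC · BD = -203/2]
   → A = (1, -11/2)

A = (1, -11/2)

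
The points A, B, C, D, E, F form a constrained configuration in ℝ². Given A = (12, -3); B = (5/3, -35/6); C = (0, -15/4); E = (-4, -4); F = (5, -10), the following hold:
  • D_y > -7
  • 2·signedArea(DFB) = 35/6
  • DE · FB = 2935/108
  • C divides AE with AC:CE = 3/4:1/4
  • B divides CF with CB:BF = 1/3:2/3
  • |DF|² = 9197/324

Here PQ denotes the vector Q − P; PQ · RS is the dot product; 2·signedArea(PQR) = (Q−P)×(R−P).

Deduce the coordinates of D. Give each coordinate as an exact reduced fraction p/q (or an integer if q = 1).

D = (8/9, -119/18)

1. D_x = 8/9  [2·signedArea(DFB) = 35/6 ∩ DE · FB = 2935/108]
2. D_y = -119/18  [2·signedArea(DFB) = 35/6 ∩ DE · FB = 2935/108]
   → D = (8/9, -119/18)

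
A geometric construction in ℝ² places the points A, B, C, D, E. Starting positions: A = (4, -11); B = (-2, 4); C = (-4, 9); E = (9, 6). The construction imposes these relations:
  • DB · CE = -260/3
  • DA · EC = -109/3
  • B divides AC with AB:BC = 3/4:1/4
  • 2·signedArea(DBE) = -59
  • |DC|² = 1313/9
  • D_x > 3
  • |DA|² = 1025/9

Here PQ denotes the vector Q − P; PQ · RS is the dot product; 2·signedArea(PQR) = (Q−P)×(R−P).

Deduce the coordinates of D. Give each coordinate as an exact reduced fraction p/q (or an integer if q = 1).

1. D_x = 11/3  [DA · EC = -109/3 ∩ 2·signedArea(DBE) = -59]
2. D_y = -1/3  [DA · EC = -109/3 ∩ 2·signedArea(DBE) = -59]
   → D = (11/3, -1/3)

D = (11/3, -1/3)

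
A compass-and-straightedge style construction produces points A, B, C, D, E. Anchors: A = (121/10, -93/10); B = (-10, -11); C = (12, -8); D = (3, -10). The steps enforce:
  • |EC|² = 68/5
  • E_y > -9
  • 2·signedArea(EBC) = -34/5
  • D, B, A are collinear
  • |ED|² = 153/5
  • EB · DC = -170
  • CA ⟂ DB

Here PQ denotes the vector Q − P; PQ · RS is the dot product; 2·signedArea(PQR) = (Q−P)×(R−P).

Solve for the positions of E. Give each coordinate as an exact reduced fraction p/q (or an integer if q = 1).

E = (42/5, -44/5)

1. E_x = 42/5  [2·signedArea(EBC) = -34/5 ∩ EB · DC = -170]
2. E_y = -44/5  [2·signedArea(EBC) = -34/5 ∩ EB · DC = -170]
   → E = (42/5, -44/5)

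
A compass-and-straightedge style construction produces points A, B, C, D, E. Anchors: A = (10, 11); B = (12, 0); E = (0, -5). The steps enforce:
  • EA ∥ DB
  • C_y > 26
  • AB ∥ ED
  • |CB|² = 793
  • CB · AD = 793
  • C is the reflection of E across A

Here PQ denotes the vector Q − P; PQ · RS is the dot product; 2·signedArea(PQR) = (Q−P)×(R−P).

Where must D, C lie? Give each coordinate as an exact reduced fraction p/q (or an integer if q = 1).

1. D_x = 2  [EA ∥ DB ∩ AB ∥ ED]
2. D_y = -16  [EA ∥ DB ∩ AB ∥ ED]
   → D = (2, -16)
3. C_x = 20  [C is the reflection of E across A]
4. C_y = 27  [C is the reflection of E across A]
   → C = (20, 27)

C = (20, 27)
D = (2, -16)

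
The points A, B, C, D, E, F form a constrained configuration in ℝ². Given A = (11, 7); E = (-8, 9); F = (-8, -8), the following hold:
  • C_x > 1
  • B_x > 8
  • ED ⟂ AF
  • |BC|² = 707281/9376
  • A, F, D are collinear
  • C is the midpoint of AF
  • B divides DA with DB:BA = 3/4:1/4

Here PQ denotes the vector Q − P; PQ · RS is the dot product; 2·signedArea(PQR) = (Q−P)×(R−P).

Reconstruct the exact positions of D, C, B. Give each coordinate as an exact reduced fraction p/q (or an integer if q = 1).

1. D_x = 157/586  [A, F, D are collinear ∩ ED ⟂ AF]
2. D_y = -863/586  [A, F, D are collinear ∩ ED ⟂ AF]
   → D = (157/586, -863/586)
3. C_x = 3/2  [C is the midpoint of AF]
4. C_y = -1/2  [C is the midpoint of AF]
   → C = (3/2, -1/2)
5. B_x = 19495/2344  [B divides DA with DB:BA = 3/4:1/4]
6. B_y = 11443/2344  [B divides DA with DB:BA = 3/4:1/4]
   → B = (19495/2344, 11443/2344)

B = (19495/2344, 11443/2344)
C = (3/2, -1/2)
D = (157/586, -863/586)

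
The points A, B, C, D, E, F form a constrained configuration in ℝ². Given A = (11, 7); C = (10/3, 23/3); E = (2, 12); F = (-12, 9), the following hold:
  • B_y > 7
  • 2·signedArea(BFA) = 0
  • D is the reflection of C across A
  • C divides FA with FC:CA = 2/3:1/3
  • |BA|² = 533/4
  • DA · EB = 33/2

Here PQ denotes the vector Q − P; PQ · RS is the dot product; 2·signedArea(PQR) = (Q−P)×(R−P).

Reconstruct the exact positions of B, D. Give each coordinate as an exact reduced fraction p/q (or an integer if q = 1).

1. B_x = -1/2  [line 2·x + 23·y + -183 = 0 ∩ |BA|² = 533/4]
2. B_y = 8  [line 2·x + 23·y + -183 = 0 ∩ |BA|² = 533/4]
   → B = (-1/2, 8)
3. D_x = 56/3  [D is the reflection of C across A]
4. D_y = 19/3  [D is the reflection of C across A]
   → D = (56/3, 19/3)

B = (-1/2, 8)
D = (56/3, 19/3)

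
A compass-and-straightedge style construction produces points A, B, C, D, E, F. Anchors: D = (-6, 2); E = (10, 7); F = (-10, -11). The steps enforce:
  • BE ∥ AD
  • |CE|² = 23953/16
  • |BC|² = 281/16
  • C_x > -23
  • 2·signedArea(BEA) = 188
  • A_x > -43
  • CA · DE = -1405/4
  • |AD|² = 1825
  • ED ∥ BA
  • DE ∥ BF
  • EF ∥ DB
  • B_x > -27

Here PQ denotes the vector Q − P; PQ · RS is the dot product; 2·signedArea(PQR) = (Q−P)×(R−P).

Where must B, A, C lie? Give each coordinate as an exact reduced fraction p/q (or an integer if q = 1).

A = (-42, -21)
B = (-26, -16)
C = (-22, -59/4)

1. B_x = -26  [DE ∥ BF ∩ EF ∥ DB]
2. B_y = -16  [DE ∥ BF ∩ EF ∥ DB]
   → B = (-26, -16)
3. A_x = -42  [BE ∥ AD ∩ ED ∥ BA]
4. A_y = -21  [BE ∥ AD ∩ ED ∥ BA]
   → A = (-42, -21)
5. C_x = -22  [line -16·x + -5·y + -1703/4 = 0 ∩ |CE|² = 23953/16]
6. C_y = -59/4  [line -16·x + -5·y + -1703/4 = 0 ∩ |CE|² = 23953/16]
   → C = (-22, -59/4)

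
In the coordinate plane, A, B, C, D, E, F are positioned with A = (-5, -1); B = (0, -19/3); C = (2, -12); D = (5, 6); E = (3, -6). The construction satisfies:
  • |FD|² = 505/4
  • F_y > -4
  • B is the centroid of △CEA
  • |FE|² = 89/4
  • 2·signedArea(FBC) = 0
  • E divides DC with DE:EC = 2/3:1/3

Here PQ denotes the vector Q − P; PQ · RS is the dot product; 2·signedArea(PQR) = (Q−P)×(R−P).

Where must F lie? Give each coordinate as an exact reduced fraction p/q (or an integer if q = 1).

1. F_x = -1  [line 17/3·x + 2·y + 38/3 = 0 ∩ |FE|² = 89/4]
2. F_y = -7/2  [line 17/3·x + 2·y + 38/3 = 0 ∩ |FE|² = 89/4]
   → F = (-1, -7/2)

F = (-1, -7/2)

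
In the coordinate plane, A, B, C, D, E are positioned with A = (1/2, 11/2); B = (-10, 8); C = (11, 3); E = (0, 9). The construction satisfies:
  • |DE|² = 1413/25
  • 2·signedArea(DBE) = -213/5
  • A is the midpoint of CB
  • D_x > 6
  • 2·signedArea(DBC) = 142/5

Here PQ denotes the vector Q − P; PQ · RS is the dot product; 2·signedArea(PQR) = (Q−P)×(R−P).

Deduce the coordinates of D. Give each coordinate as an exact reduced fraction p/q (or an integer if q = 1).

1. D_x = 33/5  [2·signedArea(DBE) = -213/5 ∩ 2·signedArea(DBC) = 142/5]
2. D_y = 27/5  [2·signedArea(DBE) = -213/5 ∩ 2·signedArea(DBC) = 142/5]
   → D = (33/5, 27/5)

D = (33/5, 27/5)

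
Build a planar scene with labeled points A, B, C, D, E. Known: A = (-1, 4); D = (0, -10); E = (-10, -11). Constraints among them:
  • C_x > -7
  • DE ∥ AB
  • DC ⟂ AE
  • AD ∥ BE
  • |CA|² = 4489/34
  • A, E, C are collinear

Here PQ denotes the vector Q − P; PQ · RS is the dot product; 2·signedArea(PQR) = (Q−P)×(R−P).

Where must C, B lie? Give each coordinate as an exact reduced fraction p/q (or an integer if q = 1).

B = (-11, 3)
C = (-235/34, -199/34)

1. C_x = -235/34  [A, E, C are collinear ∩ DC ⟂ AE]
2. C_y = -199/34  [A, E, C are collinear ∩ DC ⟂ AE]
   → C = (-235/34, -199/34)
3. B_x = -11  [AD ∥ BE ∩ DE ∥ AB]
4. B_y = 3  [AD ∥ BE ∩ DE ∥ AB]
   → B = (-11, 3)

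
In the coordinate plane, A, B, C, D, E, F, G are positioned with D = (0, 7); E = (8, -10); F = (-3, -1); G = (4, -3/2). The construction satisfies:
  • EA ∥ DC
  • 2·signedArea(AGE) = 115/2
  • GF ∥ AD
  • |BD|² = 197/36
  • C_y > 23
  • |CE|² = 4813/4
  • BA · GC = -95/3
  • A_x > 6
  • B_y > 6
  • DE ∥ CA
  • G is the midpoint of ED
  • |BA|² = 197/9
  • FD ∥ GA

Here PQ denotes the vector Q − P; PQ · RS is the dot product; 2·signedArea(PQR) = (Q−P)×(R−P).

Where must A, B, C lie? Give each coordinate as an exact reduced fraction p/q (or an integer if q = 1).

A = (7, 13/2)
B = (7/3, 41/6)
C = (-1, 47/2)

1. A_x = 7  [GF ∥ AD ∩ FD ∥ GA]
2. A_y = 13/2  [GF ∥ AD ∩ FD ∥ GA]
   → A = (7, 13/2)
3. C_x = -1  [DE ∥ CA ∩ EA ∥ DC]
4. C_y = 47/2  [DE ∥ CA ∩ EA ∥ DC]
   → C = (-1, 47/2)
5. B_x = 7/3  [line 5·x + -25·y + 955/6 = 0 ∩ |BD|² = 197/36]
6. B_y = 41/6  [line 5·x + -25·y + 955/6 = 0 ∩ |BD|² = 197/36]
   → B = (7/3, 41/6)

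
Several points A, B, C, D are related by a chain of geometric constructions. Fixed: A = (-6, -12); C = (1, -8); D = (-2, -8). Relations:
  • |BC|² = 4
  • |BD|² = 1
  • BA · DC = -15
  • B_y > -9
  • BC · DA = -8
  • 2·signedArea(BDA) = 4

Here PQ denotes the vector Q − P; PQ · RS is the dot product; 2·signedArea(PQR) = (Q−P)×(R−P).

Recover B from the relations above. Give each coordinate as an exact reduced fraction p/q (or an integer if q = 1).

B = (-1, -8)

1. B_x = -1  [2·signedArea(BDA) = 4 ∩ BC · DA = -8]
2. B_y = -8  [2·signedArea(BDA) = 4 ∩ BC · DA = -8]
   → B = (-1, -8)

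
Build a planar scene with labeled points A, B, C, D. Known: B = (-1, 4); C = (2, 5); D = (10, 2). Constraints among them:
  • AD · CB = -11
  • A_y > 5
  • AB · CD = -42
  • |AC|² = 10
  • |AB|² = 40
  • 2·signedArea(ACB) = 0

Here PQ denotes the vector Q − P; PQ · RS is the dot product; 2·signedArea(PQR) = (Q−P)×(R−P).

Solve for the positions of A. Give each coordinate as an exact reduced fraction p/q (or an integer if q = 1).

1. A_x = 5  [2·signedArea(ACB) = 0 ∩ AD · CB = -11]
2. A_y = 6  [2·signedArea(ACB) = 0 ∩ AD · CB = -11]
   → A = (5, 6)

A = (5, 6)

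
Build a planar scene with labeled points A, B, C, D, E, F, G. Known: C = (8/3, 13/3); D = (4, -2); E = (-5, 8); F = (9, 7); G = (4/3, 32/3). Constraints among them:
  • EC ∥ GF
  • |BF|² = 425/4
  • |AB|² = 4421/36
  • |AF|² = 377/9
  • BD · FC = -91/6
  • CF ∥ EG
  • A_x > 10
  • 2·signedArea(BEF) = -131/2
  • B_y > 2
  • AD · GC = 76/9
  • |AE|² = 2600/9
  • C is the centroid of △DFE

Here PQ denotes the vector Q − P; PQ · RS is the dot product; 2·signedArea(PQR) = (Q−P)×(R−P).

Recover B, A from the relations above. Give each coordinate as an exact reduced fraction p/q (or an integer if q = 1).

1. B_x = -1/2  [2·signedArea(BEF) = -131/2 ∩ BD · FC = -91/6]
2. B_y = 3  [2·signedArea(BEF) = -131/2 ∩ BD · FC = -91/6]
   → B = (-1/2, 3)
3. A_x = 31/3  [line -4/3·x + 19/3·y + 86/9 = 0 ∩ |AB|² = 4421/36]
4. A_y = 2/3  [line -4/3·x + 19/3·y + 86/9 = 0 ∩ |AB|² = 4421/36]
   → A = (31/3, 2/3)

A = (31/3, 2/3)
B = (-1/2, 3)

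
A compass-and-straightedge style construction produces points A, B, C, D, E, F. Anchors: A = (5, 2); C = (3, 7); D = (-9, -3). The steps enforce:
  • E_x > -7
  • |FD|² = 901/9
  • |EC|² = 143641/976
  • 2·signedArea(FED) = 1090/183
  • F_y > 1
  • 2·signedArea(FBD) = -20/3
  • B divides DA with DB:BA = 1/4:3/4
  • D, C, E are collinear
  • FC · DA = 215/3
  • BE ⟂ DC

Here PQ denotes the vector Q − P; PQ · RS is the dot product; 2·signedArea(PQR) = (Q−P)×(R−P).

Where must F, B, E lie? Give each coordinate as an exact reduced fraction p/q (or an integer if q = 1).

B = (-11/2, -7/4)
E = (-771/122, -187/244)
F = (-1/3, 2)

1. F_x = -1/3  [line -14·x + -5·y + 16/3 = 0 ∩ |FD|² = 901/9]
2. F_y = 2  [line -14·x + -5·y + 16/3 = 0 ∩ |FD|² = 901/9]
   → F = (-1/3, 2)
3. B_x = -11/2  [2·signedArea(FBD) = -20/3 ∩ B divides DA with DB:BA = 1/4:3/4]
4. B_y = -7/4  [2·signedArea(FBD) = -20/3 ∩ B divides DA with DB:BA = 1/4:3/4]
   → B = (-11/2, -7/4)
5. E_x = -771/122  [D, C, E are collinear ∩ BE ⟂ DC]
6. E_y = -187/244  [D, C, E are collinear ∩ BE ⟂ DC]
   → E = (-771/122, -187/244)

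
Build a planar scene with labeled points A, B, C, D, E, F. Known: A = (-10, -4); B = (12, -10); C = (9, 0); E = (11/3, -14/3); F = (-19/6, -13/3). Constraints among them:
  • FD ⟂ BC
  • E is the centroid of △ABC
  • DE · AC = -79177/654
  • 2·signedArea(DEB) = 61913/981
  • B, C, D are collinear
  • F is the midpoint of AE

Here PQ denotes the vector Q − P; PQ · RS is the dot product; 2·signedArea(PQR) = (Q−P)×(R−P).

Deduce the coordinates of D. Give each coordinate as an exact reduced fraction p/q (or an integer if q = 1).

1. D_x = 2003/218  [B, C, D are collinear ∩ FD ⟂ BC]
2. D_y = -205/327  [B, C, D are collinear ∩ FD ⟂ BC]
   → D = (2003/218, -205/327)

D = (2003/218, -205/327)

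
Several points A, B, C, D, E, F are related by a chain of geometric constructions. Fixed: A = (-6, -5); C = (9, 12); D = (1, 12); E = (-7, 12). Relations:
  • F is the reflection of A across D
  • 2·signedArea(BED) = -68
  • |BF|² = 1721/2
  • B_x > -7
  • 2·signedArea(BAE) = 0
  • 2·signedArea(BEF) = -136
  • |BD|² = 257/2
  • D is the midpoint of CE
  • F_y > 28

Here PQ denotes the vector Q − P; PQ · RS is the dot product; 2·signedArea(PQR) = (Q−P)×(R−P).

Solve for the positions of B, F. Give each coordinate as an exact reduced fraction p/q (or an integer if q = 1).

1. B_x = -13/2  [2·signedArea(BAE) = 0 ∩ 2·signedArea(BED) = -68]
2. B_y = 7/2  [2·signedArea(BAE) = 0 ∩ 2·signedArea(BED) = -68]
   → B = (-13/2, 7/2)
3. F_x = 8  [F is the reflection of A across D]
4. F_y = 29  [F is the reflection of A across D]
   → F = (8, 29)

B = (-13/2, 7/2)
F = (8, 29)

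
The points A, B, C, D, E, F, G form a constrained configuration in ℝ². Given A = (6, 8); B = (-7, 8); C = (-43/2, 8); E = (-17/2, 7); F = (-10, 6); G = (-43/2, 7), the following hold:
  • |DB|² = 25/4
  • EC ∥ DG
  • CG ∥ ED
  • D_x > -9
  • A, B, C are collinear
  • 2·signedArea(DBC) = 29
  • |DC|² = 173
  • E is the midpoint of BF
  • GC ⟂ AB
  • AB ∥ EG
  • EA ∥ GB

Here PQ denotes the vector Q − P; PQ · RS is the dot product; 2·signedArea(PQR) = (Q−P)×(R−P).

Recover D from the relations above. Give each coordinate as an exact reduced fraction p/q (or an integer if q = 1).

D = (-17/2, 6)

1. D_x = -17/2  [EC ∥ DG ∩ CG ∥ ED]
2. D_y = 6  [EC ∥ DG ∩ CG ∥ ED]
   → D = (-17/2, 6)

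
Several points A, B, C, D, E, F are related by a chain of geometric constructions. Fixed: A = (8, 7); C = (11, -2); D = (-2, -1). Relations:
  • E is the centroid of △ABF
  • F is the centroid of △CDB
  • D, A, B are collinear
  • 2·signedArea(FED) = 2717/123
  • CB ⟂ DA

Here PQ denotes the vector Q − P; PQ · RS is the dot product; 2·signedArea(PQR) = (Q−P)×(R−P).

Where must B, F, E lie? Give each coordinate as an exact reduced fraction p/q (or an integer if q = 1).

1. B_x = 223/41  [D, A, B are collinear ∩ CB ⟂ DA]
2. B_y = 203/41  [D, A, B are collinear ∩ CB ⟂ DA]
   → B = (223/41, 203/41)
3. F_x = 592/123  [F is the centroid of △CDB]
4. F_y = 80/123  [F is the centroid of △CDB]
   → F = (592/123, 80/123)
5. E_x = 2245/369  [E is the centroid of △ABF]
6. E_y = 1550/369  [E is the centroid of △ABF]
   → E = (2245/369, 1550/369)

B = (223/41, 203/41)
E = (2245/369, 1550/369)
F = (592/123, 80/123)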